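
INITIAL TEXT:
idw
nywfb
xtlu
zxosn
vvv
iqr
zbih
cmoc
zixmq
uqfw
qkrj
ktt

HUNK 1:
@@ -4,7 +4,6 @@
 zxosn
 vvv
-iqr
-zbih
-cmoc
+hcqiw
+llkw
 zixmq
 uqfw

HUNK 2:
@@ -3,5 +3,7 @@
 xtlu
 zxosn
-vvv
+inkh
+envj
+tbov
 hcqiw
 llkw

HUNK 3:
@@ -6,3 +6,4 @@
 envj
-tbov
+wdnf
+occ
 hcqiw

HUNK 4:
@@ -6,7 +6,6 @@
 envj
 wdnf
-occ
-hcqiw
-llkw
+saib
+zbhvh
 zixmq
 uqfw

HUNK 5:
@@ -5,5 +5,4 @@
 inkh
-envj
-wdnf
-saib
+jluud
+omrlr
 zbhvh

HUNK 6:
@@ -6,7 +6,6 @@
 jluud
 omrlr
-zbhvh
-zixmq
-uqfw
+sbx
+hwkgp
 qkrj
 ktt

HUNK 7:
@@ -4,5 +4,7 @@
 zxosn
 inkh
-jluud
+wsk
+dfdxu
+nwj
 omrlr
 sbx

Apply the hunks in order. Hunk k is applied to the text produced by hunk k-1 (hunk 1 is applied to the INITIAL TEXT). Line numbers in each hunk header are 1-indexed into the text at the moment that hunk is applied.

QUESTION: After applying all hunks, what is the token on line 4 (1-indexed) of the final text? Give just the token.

Hunk 1: at line 4 remove [iqr,zbih,cmoc] add [hcqiw,llkw] -> 11 lines: idw nywfb xtlu zxosn vvv hcqiw llkw zixmq uqfw qkrj ktt
Hunk 2: at line 3 remove [vvv] add [inkh,envj,tbov] -> 13 lines: idw nywfb xtlu zxosn inkh envj tbov hcqiw llkw zixmq uqfw qkrj ktt
Hunk 3: at line 6 remove [tbov] add [wdnf,occ] -> 14 lines: idw nywfb xtlu zxosn inkh envj wdnf occ hcqiw llkw zixmq uqfw qkrj ktt
Hunk 4: at line 6 remove [occ,hcqiw,llkw] add [saib,zbhvh] -> 13 lines: idw nywfb xtlu zxosn inkh envj wdnf saib zbhvh zixmq uqfw qkrj ktt
Hunk 5: at line 5 remove [envj,wdnf,saib] add [jluud,omrlr] -> 12 lines: idw nywfb xtlu zxosn inkh jluud omrlr zbhvh zixmq uqfw qkrj ktt
Hunk 6: at line 6 remove [zbhvh,zixmq,uqfw] add [sbx,hwkgp] -> 11 lines: idw nywfb xtlu zxosn inkh jluud omrlr sbx hwkgp qkrj ktt
Hunk 7: at line 4 remove [jluud] add [wsk,dfdxu,nwj] -> 13 lines: idw nywfb xtlu zxosn inkh wsk dfdxu nwj omrlr sbx hwkgp qkrj ktt
Final line 4: zxosn

Answer: zxosn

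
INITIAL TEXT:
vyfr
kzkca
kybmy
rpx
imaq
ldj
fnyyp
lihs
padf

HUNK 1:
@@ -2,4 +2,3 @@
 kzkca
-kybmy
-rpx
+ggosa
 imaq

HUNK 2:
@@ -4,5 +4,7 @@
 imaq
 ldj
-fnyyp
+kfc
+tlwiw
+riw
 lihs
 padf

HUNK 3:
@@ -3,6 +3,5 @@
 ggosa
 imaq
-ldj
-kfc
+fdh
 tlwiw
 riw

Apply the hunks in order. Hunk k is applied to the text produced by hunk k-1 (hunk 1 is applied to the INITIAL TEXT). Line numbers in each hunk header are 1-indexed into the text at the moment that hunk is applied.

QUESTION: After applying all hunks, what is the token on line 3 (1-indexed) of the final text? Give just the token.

Hunk 1: at line 2 remove [kybmy,rpx] add [ggosa] -> 8 lines: vyfr kzkca ggosa imaq ldj fnyyp lihs padf
Hunk 2: at line 4 remove [fnyyp] add [kfc,tlwiw,riw] -> 10 lines: vyfr kzkca ggosa imaq ldj kfc tlwiw riw lihs padf
Hunk 3: at line 3 remove [ldj,kfc] add [fdh] -> 9 lines: vyfr kzkca ggosa imaq fdh tlwiw riw lihs padf
Final line 3: ggosa

Answer: ggosa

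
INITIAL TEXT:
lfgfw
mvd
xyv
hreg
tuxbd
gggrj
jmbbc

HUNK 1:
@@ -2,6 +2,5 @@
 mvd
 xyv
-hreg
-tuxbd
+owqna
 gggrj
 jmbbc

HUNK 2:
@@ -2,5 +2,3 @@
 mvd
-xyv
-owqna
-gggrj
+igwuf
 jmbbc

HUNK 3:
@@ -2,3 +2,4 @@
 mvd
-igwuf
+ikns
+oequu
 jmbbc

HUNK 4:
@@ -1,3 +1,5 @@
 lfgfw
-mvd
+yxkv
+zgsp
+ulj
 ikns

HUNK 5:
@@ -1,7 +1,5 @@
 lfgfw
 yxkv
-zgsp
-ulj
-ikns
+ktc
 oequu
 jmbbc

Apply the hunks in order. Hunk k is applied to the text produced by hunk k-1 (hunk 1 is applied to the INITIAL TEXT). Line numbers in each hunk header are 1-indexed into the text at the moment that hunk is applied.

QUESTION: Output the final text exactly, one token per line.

Hunk 1: at line 2 remove [hreg,tuxbd] add [owqna] -> 6 lines: lfgfw mvd xyv owqna gggrj jmbbc
Hunk 2: at line 2 remove [xyv,owqna,gggrj] add [igwuf] -> 4 lines: lfgfw mvd igwuf jmbbc
Hunk 3: at line 2 remove [igwuf] add [ikns,oequu] -> 5 lines: lfgfw mvd ikns oequu jmbbc
Hunk 4: at line 1 remove [mvd] add [yxkv,zgsp,ulj] -> 7 lines: lfgfw yxkv zgsp ulj ikns oequu jmbbc
Hunk 5: at line 1 remove [zgsp,ulj,ikns] add [ktc] -> 5 lines: lfgfw yxkv ktc oequu jmbbc

Answer: lfgfw
yxkv
ktc
oequu
jmbbc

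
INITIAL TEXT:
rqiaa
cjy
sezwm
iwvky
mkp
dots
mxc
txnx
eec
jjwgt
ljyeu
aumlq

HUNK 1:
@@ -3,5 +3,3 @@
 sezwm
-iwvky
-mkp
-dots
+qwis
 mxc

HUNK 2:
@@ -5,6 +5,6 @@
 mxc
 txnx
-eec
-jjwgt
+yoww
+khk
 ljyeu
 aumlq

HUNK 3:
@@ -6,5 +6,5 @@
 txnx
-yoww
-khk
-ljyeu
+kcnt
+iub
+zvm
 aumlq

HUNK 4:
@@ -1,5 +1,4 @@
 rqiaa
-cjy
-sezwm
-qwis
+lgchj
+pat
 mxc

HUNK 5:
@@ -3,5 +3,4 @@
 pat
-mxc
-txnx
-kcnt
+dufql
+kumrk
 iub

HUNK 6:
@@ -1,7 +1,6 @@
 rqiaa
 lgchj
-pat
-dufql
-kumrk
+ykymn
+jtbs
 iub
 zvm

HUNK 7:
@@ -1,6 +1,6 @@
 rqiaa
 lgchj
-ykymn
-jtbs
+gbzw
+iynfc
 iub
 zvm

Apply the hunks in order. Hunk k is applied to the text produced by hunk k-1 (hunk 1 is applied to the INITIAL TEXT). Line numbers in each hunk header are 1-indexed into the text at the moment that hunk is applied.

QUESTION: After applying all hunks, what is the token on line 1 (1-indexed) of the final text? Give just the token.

Hunk 1: at line 3 remove [iwvky,mkp,dots] add [qwis] -> 10 lines: rqiaa cjy sezwm qwis mxc txnx eec jjwgt ljyeu aumlq
Hunk 2: at line 5 remove [eec,jjwgt] add [yoww,khk] -> 10 lines: rqiaa cjy sezwm qwis mxc txnx yoww khk ljyeu aumlq
Hunk 3: at line 6 remove [yoww,khk,ljyeu] add [kcnt,iub,zvm] -> 10 lines: rqiaa cjy sezwm qwis mxc txnx kcnt iub zvm aumlq
Hunk 4: at line 1 remove [cjy,sezwm,qwis] add [lgchj,pat] -> 9 lines: rqiaa lgchj pat mxc txnx kcnt iub zvm aumlq
Hunk 5: at line 3 remove [mxc,txnx,kcnt] add [dufql,kumrk] -> 8 lines: rqiaa lgchj pat dufql kumrk iub zvm aumlq
Hunk 6: at line 1 remove [pat,dufql,kumrk] add [ykymn,jtbs] -> 7 lines: rqiaa lgchj ykymn jtbs iub zvm aumlq
Hunk 7: at line 1 remove [ykymn,jtbs] add [gbzw,iynfc] -> 7 lines: rqiaa lgchj gbzw iynfc iub zvm aumlq
Final line 1: rqiaa

Answer: rqiaa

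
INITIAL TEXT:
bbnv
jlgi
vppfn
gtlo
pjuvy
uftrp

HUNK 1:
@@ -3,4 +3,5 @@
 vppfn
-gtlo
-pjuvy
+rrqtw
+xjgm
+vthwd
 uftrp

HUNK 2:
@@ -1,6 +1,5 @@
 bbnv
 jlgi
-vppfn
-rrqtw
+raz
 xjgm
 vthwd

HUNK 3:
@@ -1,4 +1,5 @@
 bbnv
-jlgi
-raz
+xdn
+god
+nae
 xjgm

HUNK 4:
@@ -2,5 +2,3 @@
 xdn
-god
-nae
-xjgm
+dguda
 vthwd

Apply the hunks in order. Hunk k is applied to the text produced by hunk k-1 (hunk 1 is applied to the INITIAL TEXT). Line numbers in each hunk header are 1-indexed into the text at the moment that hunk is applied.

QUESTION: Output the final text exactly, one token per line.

Answer: bbnv
xdn
dguda
vthwd
uftrp

Derivation:
Hunk 1: at line 3 remove [gtlo,pjuvy] add [rrqtw,xjgm,vthwd] -> 7 lines: bbnv jlgi vppfn rrqtw xjgm vthwd uftrp
Hunk 2: at line 1 remove [vppfn,rrqtw] add [raz] -> 6 lines: bbnv jlgi raz xjgm vthwd uftrp
Hunk 3: at line 1 remove [jlgi,raz] add [xdn,god,nae] -> 7 lines: bbnv xdn god nae xjgm vthwd uftrp
Hunk 4: at line 2 remove [god,nae,xjgm] add [dguda] -> 5 lines: bbnv xdn dguda vthwd uftrp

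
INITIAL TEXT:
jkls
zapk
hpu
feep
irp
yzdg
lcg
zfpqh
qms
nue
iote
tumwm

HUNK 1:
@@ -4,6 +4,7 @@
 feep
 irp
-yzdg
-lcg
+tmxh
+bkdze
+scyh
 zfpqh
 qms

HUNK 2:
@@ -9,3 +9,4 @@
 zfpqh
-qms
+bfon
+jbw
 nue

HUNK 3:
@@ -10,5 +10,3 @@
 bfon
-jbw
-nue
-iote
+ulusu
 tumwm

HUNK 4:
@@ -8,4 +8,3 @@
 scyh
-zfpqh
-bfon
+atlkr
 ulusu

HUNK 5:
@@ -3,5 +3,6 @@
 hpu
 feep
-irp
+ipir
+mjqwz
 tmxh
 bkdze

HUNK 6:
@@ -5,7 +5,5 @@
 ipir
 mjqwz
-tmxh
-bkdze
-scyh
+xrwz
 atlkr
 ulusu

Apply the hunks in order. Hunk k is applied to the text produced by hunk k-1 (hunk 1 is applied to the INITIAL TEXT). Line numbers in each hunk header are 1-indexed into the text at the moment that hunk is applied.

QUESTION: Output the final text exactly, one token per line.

Hunk 1: at line 4 remove [yzdg,lcg] add [tmxh,bkdze,scyh] -> 13 lines: jkls zapk hpu feep irp tmxh bkdze scyh zfpqh qms nue iote tumwm
Hunk 2: at line 9 remove [qms] add [bfon,jbw] -> 14 lines: jkls zapk hpu feep irp tmxh bkdze scyh zfpqh bfon jbw nue iote tumwm
Hunk 3: at line 10 remove [jbw,nue,iote] add [ulusu] -> 12 lines: jkls zapk hpu feep irp tmxh bkdze scyh zfpqh bfon ulusu tumwm
Hunk 4: at line 8 remove [zfpqh,bfon] add [atlkr] -> 11 lines: jkls zapk hpu feep irp tmxh bkdze scyh atlkr ulusu tumwm
Hunk 5: at line 3 remove [irp] add [ipir,mjqwz] -> 12 lines: jkls zapk hpu feep ipir mjqwz tmxh bkdze scyh atlkr ulusu tumwm
Hunk 6: at line 5 remove [tmxh,bkdze,scyh] add [xrwz] -> 10 lines: jkls zapk hpu feep ipir mjqwz xrwz atlkr ulusu tumwm

Answer: jkls
zapk
hpu
feep
ipir
mjqwz
xrwz
atlkr
ulusu
tumwm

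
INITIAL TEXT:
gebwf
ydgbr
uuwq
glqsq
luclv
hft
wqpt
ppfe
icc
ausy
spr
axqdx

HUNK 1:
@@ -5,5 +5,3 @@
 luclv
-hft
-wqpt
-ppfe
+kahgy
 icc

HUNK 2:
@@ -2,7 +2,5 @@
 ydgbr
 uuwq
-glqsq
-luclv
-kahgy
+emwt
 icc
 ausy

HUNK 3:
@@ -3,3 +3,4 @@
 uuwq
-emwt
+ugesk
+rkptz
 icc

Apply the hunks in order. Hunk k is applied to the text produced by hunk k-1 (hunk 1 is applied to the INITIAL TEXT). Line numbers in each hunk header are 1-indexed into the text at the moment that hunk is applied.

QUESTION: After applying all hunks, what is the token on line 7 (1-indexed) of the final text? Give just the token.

Answer: ausy

Derivation:
Hunk 1: at line 5 remove [hft,wqpt,ppfe] add [kahgy] -> 10 lines: gebwf ydgbr uuwq glqsq luclv kahgy icc ausy spr axqdx
Hunk 2: at line 2 remove [glqsq,luclv,kahgy] add [emwt] -> 8 lines: gebwf ydgbr uuwq emwt icc ausy spr axqdx
Hunk 3: at line 3 remove [emwt] add [ugesk,rkptz] -> 9 lines: gebwf ydgbr uuwq ugesk rkptz icc ausy spr axqdx
Final line 7: ausy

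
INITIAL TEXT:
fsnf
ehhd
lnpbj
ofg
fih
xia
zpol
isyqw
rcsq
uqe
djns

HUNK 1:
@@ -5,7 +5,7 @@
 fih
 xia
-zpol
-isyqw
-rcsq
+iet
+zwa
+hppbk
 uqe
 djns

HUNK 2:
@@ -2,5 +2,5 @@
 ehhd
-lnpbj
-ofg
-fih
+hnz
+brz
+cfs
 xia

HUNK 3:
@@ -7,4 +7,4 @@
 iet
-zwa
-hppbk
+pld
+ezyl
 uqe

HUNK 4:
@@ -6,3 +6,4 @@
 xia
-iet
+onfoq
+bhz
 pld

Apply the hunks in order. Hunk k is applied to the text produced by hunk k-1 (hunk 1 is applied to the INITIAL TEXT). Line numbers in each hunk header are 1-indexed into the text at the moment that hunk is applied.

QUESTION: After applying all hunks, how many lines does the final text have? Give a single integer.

Answer: 12

Derivation:
Hunk 1: at line 5 remove [zpol,isyqw,rcsq] add [iet,zwa,hppbk] -> 11 lines: fsnf ehhd lnpbj ofg fih xia iet zwa hppbk uqe djns
Hunk 2: at line 2 remove [lnpbj,ofg,fih] add [hnz,brz,cfs] -> 11 lines: fsnf ehhd hnz brz cfs xia iet zwa hppbk uqe djns
Hunk 3: at line 7 remove [zwa,hppbk] add [pld,ezyl] -> 11 lines: fsnf ehhd hnz brz cfs xia iet pld ezyl uqe djns
Hunk 4: at line 6 remove [iet] add [onfoq,bhz] -> 12 lines: fsnf ehhd hnz brz cfs xia onfoq bhz pld ezyl uqe djns
Final line count: 12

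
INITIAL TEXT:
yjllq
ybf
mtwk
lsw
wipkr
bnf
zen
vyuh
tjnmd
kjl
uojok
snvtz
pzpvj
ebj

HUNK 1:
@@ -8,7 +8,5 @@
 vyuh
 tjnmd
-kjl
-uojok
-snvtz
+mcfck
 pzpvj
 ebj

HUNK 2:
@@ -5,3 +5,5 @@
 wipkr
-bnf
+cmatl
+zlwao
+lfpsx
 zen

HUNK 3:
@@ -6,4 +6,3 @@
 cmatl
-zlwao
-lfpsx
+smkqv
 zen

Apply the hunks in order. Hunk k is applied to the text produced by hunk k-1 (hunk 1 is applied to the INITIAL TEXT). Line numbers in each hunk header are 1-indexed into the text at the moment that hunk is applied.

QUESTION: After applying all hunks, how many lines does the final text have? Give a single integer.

Hunk 1: at line 8 remove [kjl,uojok,snvtz] add [mcfck] -> 12 lines: yjllq ybf mtwk lsw wipkr bnf zen vyuh tjnmd mcfck pzpvj ebj
Hunk 2: at line 5 remove [bnf] add [cmatl,zlwao,lfpsx] -> 14 lines: yjllq ybf mtwk lsw wipkr cmatl zlwao lfpsx zen vyuh tjnmd mcfck pzpvj ebj
Hunk 3: at line 6 remove [zlwao,lfpsx] add [smkqv] -> 13 lines: yjllq ybf mtwk lsw wipkr cmatl smkqv zen vyuh tjnmd mcfck pzpvj ebj
Final line count: 13

Answer: 13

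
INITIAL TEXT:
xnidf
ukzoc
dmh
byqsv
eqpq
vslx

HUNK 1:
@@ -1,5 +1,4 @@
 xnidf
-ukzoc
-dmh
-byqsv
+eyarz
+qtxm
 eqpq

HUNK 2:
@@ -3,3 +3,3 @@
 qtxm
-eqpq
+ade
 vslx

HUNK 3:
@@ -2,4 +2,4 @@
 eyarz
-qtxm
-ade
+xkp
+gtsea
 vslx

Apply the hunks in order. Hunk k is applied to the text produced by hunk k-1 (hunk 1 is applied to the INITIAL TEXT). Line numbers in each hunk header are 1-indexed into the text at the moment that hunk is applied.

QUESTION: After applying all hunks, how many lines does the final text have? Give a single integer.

Answer: 5

Derivation:
Hunk 1: at line 1 remove [ukzoc,dmh,byqsv] add [eyarz,qtxm] -> 5 lines: xnidf eyarz qtxm eqpq vslx
Hunk 2: at line 3 remove [eqpq] add [ade] -> 5 lines: xnidf eyarz qtxm ade vslx
Hunk 3: at line 2 remove [qtxm,ade] add [xkp,gtsea] -> 5 lines: xnidf eyarz xkp gtsea vslx
Final line count: 5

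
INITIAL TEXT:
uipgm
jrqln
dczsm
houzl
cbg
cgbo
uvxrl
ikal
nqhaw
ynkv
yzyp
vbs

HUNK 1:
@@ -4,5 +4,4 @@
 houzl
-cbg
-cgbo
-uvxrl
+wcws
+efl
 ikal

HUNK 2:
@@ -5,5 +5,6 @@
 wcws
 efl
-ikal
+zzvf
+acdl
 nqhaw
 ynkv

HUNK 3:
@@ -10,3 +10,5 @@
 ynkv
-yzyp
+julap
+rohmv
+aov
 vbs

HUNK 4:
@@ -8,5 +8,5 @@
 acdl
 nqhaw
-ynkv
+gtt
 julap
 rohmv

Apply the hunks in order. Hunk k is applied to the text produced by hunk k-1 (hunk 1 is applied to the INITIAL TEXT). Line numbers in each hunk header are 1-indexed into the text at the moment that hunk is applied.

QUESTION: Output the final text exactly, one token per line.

Answer: uipgm
jrqln
dczsm
houzl
wcws
efl
zzvf
acdl
nqhaw
gtt
julap
rohmv
aov
vbs

Derivation:
Hunk 1: at line 4 remove [cbg,cgbo,uvxrl] add [wcws,efl] -> 11 lines: uipgm jrqln dczsm houzl wcws efl ikal nqhaw ynkv yzyp vbs
Hunk 2: at line 5 remove [ikal] add [zzvf,acdl] -> 12 lines: uipgm jrqln dczsm houzl wcws efl zzvf acdl nqhaw ynkv yzyp vbs
Hunk 3: at line 10 remove [yzyp] add [julap,rohmv,aov] -> 14 lines: uipgm jrqln dczsm houzl wcws efl zzvf acdl nqhaw ynkv julap rohmv aov vbs
Hunk 4: at line 8 remove [ynkv] add [gtt] -> 14 lines: uipgm jrqln dczsm houzl wcws efl zzvf acdl nqhaw gtt julap rohmv aov vbs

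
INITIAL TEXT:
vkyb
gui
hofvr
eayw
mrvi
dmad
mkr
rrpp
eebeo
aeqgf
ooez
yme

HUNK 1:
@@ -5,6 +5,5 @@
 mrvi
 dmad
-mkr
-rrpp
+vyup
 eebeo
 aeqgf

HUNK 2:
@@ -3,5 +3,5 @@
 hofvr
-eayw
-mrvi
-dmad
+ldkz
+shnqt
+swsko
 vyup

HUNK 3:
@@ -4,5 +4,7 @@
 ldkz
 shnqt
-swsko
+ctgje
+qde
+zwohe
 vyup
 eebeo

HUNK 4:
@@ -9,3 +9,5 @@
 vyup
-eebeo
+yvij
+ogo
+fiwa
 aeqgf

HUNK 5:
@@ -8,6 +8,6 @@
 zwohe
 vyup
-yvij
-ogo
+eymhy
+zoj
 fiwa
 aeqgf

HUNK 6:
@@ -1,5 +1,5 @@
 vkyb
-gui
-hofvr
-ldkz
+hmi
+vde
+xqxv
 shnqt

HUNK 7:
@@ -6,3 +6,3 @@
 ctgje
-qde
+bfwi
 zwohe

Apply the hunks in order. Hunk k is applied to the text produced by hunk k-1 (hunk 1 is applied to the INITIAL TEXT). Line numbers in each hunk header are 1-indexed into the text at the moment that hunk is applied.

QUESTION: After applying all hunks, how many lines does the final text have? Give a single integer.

Hunk 1: at line 5 remove [mkr,rrpp] add [vyup] -> 11 lines: vkyb gui hofvr eayw mrvi dmad vyup eebeo aeqgf ooez yme
Hunk 2: at line 3 remove [eayw,mrvi,dmad] add [ldkz,shnqt,swsko] -> 11 lines: vkyb gui hofvr ldkz shnqt swsko vyup eebeo aeqgf ooez yme
Hunk 3: at line 4 remove [swsko] add [ctgje,qde,zwohe] -> 13 lines: vkyb gui hofvr ldkz shnqt ctgje qde zwohe vyup eebeo aeqgf ooez yme
Hunk 4: at line 9 remove [eebeo] add [yvij,ogo,fiwa] -> 15 lines: vkyb gui hofvr ldkz shnqt ctgje qde zwohe vyup yvij ogo fiwa aeqgf ooez yme
Hunk 5: at line 8 remove [yvij,ogo] add [eymhy,zoj] -> 15 lines: vkyb gui hofvr ldkz shnqt ctgje qde zwohe vyup eymhy zoj fiwa aeqgf ooez yme
Hunk 6: at line 1 remove [gui,hofvr,ldkz] add [hmi,vde,xqxv] -> 15 lines: vkyb hmi vde xqxv shnqt ctgje qde zwohe vyup eymhy zoj fiwa aeqgf ooez yme
Hunk 7: at line 6 remove [qde] add [bfwi] -> 15 lines: vkyb hmi vde xqxv shnqt ctgje bfwi zwohe vyup eymhy zoj fiwa aeqgf ooez yme
Final line count: 15

Answer: 15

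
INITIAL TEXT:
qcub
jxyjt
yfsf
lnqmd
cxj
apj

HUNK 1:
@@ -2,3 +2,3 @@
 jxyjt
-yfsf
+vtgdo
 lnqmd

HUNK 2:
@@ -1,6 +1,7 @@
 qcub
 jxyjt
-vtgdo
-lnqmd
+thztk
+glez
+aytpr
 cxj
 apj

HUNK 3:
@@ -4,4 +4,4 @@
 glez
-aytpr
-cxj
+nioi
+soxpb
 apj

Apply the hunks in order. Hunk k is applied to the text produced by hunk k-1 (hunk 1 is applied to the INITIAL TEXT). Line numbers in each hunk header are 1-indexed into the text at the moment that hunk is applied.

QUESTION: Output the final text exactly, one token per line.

Answer: qcub
jxyjt
thztk
glez
nioi
soxpb
apj

Derivation:
Hunk 1: at line 2 remove [yfsf] add [vtgdo] -> 6 lines: qcub jxyjt vtgdo lnqmd cxj apj
Hunk 2: at line 1 remove [vtgdo,lnqmd] add [thztk,glez,aytpr] -> 7 lines: qcub jxyjt thztk glez aytpr cxj apj
Hunk 3: at line 4 remove [aytpr,cxj] add [nioi,soxpb] -> 7 lines: qcub jxyjt thztk glez nioi soxpb apj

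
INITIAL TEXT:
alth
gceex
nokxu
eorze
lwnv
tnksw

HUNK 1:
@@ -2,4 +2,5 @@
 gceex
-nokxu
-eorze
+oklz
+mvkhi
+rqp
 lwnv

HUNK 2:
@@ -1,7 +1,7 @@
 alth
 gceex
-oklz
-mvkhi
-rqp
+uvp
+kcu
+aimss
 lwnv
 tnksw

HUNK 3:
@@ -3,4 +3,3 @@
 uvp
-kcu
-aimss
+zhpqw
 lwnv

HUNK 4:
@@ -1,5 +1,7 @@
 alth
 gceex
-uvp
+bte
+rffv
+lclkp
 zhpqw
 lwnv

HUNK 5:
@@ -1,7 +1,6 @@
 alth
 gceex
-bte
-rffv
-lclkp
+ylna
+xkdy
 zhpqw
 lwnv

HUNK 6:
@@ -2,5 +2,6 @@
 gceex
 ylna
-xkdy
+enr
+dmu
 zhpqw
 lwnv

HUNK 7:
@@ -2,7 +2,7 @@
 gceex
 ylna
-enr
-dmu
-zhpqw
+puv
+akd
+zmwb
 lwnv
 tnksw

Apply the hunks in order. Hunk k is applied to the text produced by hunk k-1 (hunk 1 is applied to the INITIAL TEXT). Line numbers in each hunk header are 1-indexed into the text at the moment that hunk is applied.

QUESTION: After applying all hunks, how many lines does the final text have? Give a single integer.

Hunk 1: at line 2 remove [nokxu,eorze] add [oklz,mvkhi,rqp] -> 7 lines: alth gceex oklz mvkhi rqp lwnv tnksw
Hunk 2: at line 1 remove [oklz,mvkhi,rqp] add [uvp,kcu,aimss] -> 7 lines: alth gceex uvp kcu aimss lwnv tnksw
Hunk 3: at line 3 remove [kcu,aimss] add [zhpqw] -> 6 lines: alth gceex uvp zhpqw lwnv tnksw
Hunk 4: at line 1 remove [uvp] add [bte,rffv,lclkp] -> 8 lines: alth gceex bte rffv lclkp zhpqw lwnv tnksw
Hunk 5: at line 1 remove [bte,rffv,lclkp] add [ylna,xkdy] -> 7 lines: alth gceex ylna xkdy zhpqw lwnv tnksw
Hunk 6: at line 2 remove [xkdy] add [enr,dmu] -> 8 lines: alth gceex ylna enr dmu zhpqw lwnv tnksw
Hunk 7: at line 2 remove [enr,dmu,zhpqw] add [puv,akd,zmwb] -> 8 lines: alth gceex ylna puv akd zmwb lwnv tnksw
Final line count: 8

Answer: 8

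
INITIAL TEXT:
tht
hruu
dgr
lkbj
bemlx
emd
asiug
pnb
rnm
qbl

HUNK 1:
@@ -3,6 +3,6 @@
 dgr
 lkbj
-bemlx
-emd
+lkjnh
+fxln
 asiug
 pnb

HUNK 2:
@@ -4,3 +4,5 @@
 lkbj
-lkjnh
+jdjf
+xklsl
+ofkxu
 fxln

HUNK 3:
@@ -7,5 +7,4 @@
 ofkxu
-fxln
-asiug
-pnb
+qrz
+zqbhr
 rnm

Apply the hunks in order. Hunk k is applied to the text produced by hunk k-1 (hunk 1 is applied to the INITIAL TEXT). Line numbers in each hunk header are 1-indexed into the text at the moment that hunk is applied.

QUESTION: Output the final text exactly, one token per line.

Answer: tht
hruu
dgr
lkbj
jdjf
xklsl
ofkxu
qrz
zqbhr
rnm
qbl

Derivation:
Hunk 1: at line 3 remove [bemlx,emd] add [lkjnh,fxln] -> 10 lines: tht hruu dgr lkbj lkjnh fxln asiug pnb rnm qbl
Hunk 2: at line 4 remove [lkjnh] add [jdjf,xklsl,ofkxu] -> 12 lines: tht hruu dgr lkbj jdjf xklsl ofkxu fxln asiug pnb rnm qbl
Hunk 3: at line 7 remove [fxln,asiug,pnb] add [qrz,zqbhr] -> 11 lines: tht hruu dgr lkbj jdjf xklsl ofkxu qrz zqbhr rnm qbl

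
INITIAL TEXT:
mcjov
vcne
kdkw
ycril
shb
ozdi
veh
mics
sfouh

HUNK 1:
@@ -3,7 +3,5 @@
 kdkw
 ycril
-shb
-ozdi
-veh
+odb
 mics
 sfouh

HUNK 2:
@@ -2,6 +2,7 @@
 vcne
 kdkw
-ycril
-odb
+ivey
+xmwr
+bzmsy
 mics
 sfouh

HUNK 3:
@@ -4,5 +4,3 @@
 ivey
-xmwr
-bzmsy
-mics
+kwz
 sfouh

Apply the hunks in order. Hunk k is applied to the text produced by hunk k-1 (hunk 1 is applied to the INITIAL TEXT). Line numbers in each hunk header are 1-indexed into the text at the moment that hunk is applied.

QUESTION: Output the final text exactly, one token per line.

Hunk 1: at line 3 remove [shb,ozdi,veh] add [odb] -> 7 lines: mcjov vcne kdkw ycril odb mics sfouh
Hunk 2: at line 2 remove [ycril,odb] add [ivey,xmwr,bzmsy] -> 8 lines: mcjov vcne kdkw ivey xmwr bzmsy mics sfouh
Hunk 3: at line 4 remove [xmwr,bzmsy,mics] add [kwz] -> 6 lines: mcjov vcne kdkw ivey kwz sfouh

Answer: mcjov
vcne
kdkw
ivey
kwz
sfouh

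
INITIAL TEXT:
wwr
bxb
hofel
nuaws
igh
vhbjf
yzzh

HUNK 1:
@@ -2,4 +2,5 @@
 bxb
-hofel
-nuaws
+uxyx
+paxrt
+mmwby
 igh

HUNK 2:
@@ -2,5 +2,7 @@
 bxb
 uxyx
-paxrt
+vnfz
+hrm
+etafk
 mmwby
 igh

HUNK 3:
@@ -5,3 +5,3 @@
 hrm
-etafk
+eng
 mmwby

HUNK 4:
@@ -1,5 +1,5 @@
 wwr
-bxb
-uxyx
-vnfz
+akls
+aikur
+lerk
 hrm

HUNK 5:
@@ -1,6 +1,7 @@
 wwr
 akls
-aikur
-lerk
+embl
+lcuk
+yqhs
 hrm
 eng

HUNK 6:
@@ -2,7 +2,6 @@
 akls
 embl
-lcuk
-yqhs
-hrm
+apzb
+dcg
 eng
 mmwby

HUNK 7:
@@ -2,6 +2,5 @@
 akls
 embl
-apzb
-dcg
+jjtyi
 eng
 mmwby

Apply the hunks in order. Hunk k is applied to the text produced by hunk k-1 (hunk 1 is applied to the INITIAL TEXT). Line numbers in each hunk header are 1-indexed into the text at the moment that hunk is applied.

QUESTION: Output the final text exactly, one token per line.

Answer: wwr
akls
embl
jjtyi
eng
mmwby
igh
vhbjf
yzzh

Derivation:
Hunk 1: at line 2 remove [hofel,nuaws] add [uxyx,paxrt,mmwby] -> 8 lines: wwr bxb uxyx paxrt mmwby igh vhbjf yzzh
Hunk 2: at line 2 remove [paxrt] add [vnfz,hrm,etafk] -> 10 lines: wwr bxb uxyx vnfz hrm etafk mmwby igh vhbjf yzzh
Hunk 3: at line 5 remove [etafk] add [eng] -> 10 lines: wwr bxb uxyx vnfz hrm eng mmwby igh vhbjf yzzh
Hunk 4: at line 1 remove [bxb,uxyx,vnfz] add [akls,aikur,lerk] -> 10 lines: wwr akls aikur lerk hrm eng mmwby igh vhbjf yzzh
Hunk 5: at line 1 remove [aikur,lerk] add [embl,lcuk,yqhs] -> 11 lines: wwr akls embl lcuk yqhs hrm eng mmwby igh vhbjf yzzh
Hunk 6: at line 2 remove [lcuk,yqhs,hrm] add [apzb,dcg] -> 10 lines: wwr akls embl apzb dcg eng mmwby igh vhbjf yzzh
Hunk 7: at line 2 remove [apzb,dcg] add [jjtyi] -> 9 lines: wwr akls embl jjtyi eng mmwby igh vhbjf yzzh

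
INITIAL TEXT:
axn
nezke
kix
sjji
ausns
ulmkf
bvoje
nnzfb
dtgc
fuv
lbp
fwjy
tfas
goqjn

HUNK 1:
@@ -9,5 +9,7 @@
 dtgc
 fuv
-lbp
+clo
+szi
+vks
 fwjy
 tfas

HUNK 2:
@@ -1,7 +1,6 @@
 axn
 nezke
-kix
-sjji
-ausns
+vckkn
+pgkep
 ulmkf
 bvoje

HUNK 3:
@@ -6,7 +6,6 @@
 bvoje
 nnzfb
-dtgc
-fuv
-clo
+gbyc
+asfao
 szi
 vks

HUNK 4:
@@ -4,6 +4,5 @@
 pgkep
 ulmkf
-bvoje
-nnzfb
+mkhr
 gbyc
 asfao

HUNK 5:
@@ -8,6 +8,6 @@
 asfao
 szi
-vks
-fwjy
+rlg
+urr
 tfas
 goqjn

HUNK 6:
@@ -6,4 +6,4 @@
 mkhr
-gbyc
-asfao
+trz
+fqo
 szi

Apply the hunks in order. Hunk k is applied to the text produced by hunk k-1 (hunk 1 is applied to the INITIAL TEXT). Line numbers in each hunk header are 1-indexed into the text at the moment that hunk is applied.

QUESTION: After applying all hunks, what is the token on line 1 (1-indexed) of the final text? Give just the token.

Hunk 1: at line 9 remove [lbp] add [clo,szi,vks] -> 16 lines: axn nezke kix sjji ausns ulmkf bvoje nnzfb dtgc fuv clo szi vks fwjy tfas goqjn
Hunk 2: at line 1 remove [kix,sjji,ausns] add [vckkn,pgkep] -> 15 lines: axn nezke vckkn pgkep ulmkf bvoje nnzfb dtgc fuv clo szi vks fwjy tfas goqjn
Hunk 3: at line 6 remove [dtgc,fuv,clo] add [gbyc,asfao] -> 14 lines: axn nezke vckkn pgkep ulmkf bvoje nnzfb gbyc asfao szi vks fwjy tfas goqjn
Hunk 4: at line 4 remove [bvoje,nnzfb] add [mkhr] -> 13 lines: axn nezke vckkn pgkep ulmkf mkhr gbyc asfao szi vks fwjy tfas goqjn
Hunk 5: at line 8 remove [vks,fwjy] add [rlg,urr] -> 13 lines: axn nezke vckkn pgkep ulmkf mkhr gbyc asfao szi rlg urr tfas goqjn
Hunk 6: at line 6 remove [gbyc,asfao] add [trz,fqo] -> 13 lines: axn nezke vckkn pgkep ulmkf mkhr trz fqo szi rlg urr tfas goqjn
Final line 1: axn

Answer: axn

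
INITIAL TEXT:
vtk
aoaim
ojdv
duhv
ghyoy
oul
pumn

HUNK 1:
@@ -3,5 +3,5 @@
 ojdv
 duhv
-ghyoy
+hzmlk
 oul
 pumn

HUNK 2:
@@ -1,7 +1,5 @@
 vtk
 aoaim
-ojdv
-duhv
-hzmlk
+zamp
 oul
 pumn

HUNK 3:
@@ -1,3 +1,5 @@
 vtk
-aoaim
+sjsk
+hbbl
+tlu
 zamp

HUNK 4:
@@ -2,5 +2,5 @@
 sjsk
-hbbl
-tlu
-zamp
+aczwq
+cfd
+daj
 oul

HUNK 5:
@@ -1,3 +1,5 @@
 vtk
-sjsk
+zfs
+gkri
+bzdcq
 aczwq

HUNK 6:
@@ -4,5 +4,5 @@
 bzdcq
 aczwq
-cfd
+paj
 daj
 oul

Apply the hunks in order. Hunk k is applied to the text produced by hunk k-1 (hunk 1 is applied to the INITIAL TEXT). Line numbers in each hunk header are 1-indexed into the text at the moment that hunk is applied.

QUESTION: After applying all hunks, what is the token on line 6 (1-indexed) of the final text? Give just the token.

Hunk 1: at line 3 remove [ghyoy] add [hzmlk] -> 7 lines: vtk aoaim ojdv duhv hzmlk oul pumn
Hunk 2: at line 1 remove [ojdv,duhv,hzmlk] add [zamp] -> 5 lines: vtk aoaim zamp oul pumn
Hunk 3: at line 1 remove [aoaim] add [sjsk,hbbl,tlu] -> 7 lines: vtk sjsk hbbl tlu zamp oul pumn
Hunk 4: at line 2 remove [hbbl,tlu,zamp] add [aczwq,cfd,daj] -> 7 lines: vtk sjsk aczwq cfd daj oul pumn
Hunk 5: at line 1 remove [sjsk] add [zfs,gkri,bzdcq] -> 9 lines: vtk zfs gkri bzdcq aczwq cfd daj oul pumn
Hunk 6: at line 4 remove [cfd] add [paj] -> 9 lines: vtk zfs gkri bzdcq aczwq paj daj oul pumn
Final line 6: paj

Answer: paj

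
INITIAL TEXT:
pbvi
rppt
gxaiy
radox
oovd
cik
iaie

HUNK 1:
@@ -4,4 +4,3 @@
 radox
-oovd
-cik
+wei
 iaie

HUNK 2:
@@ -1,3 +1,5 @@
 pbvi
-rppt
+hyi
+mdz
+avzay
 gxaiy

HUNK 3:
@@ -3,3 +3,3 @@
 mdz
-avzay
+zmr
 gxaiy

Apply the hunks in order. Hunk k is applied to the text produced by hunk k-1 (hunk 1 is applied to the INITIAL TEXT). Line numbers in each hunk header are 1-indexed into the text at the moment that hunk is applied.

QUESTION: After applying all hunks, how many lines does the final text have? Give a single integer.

Answer: 8

Derivation:
Hunk 1: at line 4 remove [oovd,cik] add [wei] -> 6 lines: pbvi rppt gxaiy radox wei iaie
Hunk 2: at line 1 remove [rppt] add [hyi,mdz,avzay] -> 8 lines: pbvi hyi mdz avzay gxaiy radox wei iaie
Hunk 3: at line 3 remove [avzay] add [zmr] -> 8 lines: pbvi hyi mdz zmr gxaiy radox wei iaie
Final line count: 8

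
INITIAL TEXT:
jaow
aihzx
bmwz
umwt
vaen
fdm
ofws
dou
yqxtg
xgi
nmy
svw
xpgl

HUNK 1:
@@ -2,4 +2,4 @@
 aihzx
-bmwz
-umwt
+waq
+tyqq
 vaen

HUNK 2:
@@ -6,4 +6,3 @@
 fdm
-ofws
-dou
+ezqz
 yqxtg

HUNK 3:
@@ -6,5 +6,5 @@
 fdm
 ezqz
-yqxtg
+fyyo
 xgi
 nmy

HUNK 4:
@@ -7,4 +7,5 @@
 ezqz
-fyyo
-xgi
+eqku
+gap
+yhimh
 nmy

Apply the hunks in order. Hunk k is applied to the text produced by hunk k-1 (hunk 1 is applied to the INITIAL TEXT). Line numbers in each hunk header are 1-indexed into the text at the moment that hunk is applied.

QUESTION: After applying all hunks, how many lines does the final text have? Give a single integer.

Hunk 1: at line 2 remove [bmwz,umwt] add [waq,tyqq] -> 13 lines: jaow aihzx waq tyqq vaen fdm ofws dou yqxtg xgi nmy svw xpgl
Hunk 2: at line 6 remove [ofws,dou] add [ezqz] -> 12 lines: jaow aihzx waq tyqq vaen fdm ezqz yqxtg xgi nmy svw xpgl
Hunk 3: at line 6 remove [yqxtg] add [fyyo] -> 12 lines: jaow aihzx waq tyqq vaen fdm ezqz fyyo xgi nmy svw xpgl
Hunk 4: at line 7 remove [fyyo,xgi] add [eqku,gap,yhimh] -> 13 lines: jaow aihzx waq tyqq vaen fdm ezqz eqku gap yhimh nmy svw xpgl
Final line count: 13

Answer: 13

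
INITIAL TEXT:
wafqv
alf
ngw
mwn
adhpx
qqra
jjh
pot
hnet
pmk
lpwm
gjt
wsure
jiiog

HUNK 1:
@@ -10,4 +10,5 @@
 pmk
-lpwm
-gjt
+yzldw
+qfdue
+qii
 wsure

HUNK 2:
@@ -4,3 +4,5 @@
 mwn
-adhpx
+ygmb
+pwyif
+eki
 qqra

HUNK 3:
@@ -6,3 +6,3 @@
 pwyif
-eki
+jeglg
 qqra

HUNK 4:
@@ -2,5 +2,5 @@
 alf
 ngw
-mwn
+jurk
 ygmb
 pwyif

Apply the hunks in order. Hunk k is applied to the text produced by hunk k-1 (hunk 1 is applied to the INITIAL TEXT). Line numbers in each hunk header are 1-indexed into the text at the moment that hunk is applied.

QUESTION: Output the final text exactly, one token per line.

Hunk 1: at line 10 remove [lpwm,gjt] add [yzldw,qfdue,qii] -> 15 lines: wafqv alf ngw mwn adhpx qqra jjh pot hnet pmk yzldw qfdue qii wsure jiiog
Hunk 2: at line 4 remove [adhpx] add [ygmb,pwyif,eki] -> 17 lines: wafqv alf ngw mwn ygmb pwyif eki qqra jjh pot hnet pmk yzldw qfdue qii wsure jiiog
Hunk 3: at line 6 remove [eki] add [jeglg] -> 17 lines: wafqv alf ngw mwn ygmb pwyif jeglg qqra jjh pot hnet pmk yzldw qfdue qii wsure jiiog
Hunk 4: at line 2 remove [mwn] add [jurk] -> 17 lines: wafqv alf ngw jurk ygmb pwyif jeglg qqra jjh pot hnet pmk yzldw qfdue qii wsure jiiog

Answer: wafqv
alf
ngw
jurk
ygmb
pwyif
jeglg
qqra
jjh
pot
hnet
pmk
yzldw
qfdue
qii
wsure
jiiog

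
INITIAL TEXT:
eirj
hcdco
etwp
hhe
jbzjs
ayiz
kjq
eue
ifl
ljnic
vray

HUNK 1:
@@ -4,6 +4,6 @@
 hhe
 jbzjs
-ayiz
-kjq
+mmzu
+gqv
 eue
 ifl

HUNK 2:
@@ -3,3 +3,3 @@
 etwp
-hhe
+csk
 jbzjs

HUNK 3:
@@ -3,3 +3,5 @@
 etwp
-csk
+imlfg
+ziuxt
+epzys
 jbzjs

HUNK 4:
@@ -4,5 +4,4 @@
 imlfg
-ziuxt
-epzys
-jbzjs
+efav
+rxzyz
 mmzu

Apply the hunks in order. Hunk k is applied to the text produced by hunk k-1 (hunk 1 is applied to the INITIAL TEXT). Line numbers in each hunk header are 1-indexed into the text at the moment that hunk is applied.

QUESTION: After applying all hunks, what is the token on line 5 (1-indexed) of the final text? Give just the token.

Hunk 1: at line 4 remove [ayiz,kjq] add [mmzu,gqv] -> 11 lines: eirj hcdco etwp hhe jbzjs mmzu gqv eue ifl ljnic vray
Hunk 2: at line 3 remove [hhe] add [csk] -> 11 lines: eirj hcdco etwp csk jbzjs mmzu gqv eue ifl ljnic vray
Hunk 3: at line 3 remove [csk] add [imlfg,ziuxt,epzys] -> 13 lines: eirj hcdco etwp imlfg ziuxt epzys jbzjs mmzu gqv eue ifl ljnic vray
Hunk 4: at line 4 remove [ziuxt,epzys,jbzjs] add [efav,rxzyz] -> 12 lines: eirj hcdco etwp imlfg efav rxzyz mmzu gqv eue ifl ljnic vray
Final line 5: efav

Answer: efav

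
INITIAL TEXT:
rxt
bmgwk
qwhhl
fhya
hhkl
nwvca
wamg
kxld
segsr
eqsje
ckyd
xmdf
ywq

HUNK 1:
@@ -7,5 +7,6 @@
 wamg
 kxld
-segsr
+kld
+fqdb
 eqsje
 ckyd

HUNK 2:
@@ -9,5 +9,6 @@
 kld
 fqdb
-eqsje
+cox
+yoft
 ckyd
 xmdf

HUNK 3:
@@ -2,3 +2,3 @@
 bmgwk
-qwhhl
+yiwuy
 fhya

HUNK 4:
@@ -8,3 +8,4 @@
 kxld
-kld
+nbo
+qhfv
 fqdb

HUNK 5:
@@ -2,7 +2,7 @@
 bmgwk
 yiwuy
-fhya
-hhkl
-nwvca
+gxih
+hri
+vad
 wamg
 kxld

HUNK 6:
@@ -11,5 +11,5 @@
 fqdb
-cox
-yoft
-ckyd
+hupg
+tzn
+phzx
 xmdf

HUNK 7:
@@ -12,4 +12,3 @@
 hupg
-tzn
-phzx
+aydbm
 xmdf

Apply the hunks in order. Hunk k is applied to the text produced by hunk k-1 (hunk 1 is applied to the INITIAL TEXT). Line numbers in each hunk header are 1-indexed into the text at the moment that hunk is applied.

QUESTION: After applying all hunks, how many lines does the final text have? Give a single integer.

Answer: 15

Derivation:
Hunk 1: at line 7 remove [segsr] add [kld,fqdb] -> 14 lines: rxt bmgwk qwhhl fhya hhkl nwvca wamg kxld kld fqdb eqsje ckyd xmdf ywq
Hunk 2: at line 9 remove [eqsje] add [cox,yoft] -> 15 lines: rxt bmgwk qwhhl fhya hhkl nwvca wamg kxld kld fqdb cox yoft ckyd xmdf ywq
Hunk 3: at line 2 remove [qwhhl] add [yiwuy] -> 15 lines: rxt bmgwk yiwuy fhya hhkl nwvca wamg kxld kld fqdb cox yoft ckyd xmdf ywq
Hunk 4: at line 8 remove [kld] add [nbo,qhfv] -> 16 lines: rxt bmgwk yiwuy fhya hhkl nwvca wamg kxld nbo qhfv fqdb cox yoft ckyd xmdf ywq
Hunk 5: at line 2 remove [fhya,hhkl,nwvca] add [gxih,hri,vad] -> 16 lines: rxt bmgwk yiwuy gxih hri vad wamg kxld nbo qhfv fqdb cox yoft ckyd xmdf ywq
Hunk 6: at line 11 remove [cox,yoft,ckyd] add [hupg,tzn,phzx] -> 16 lines: rxt bmgwk yiwuy gxih hri vad wamg kxld nbo qhfv fqdb hupg tzn phzx xmdf ywq
Hunk 7: at line 12 remove [tzn,phzx] add [aydbm] -> 15 lines: rxt bmgwk yiwuy gxih hri vad wamg kxld nbo qhfv fqdb hupg aydbm xmdf ywq
Final line count: 15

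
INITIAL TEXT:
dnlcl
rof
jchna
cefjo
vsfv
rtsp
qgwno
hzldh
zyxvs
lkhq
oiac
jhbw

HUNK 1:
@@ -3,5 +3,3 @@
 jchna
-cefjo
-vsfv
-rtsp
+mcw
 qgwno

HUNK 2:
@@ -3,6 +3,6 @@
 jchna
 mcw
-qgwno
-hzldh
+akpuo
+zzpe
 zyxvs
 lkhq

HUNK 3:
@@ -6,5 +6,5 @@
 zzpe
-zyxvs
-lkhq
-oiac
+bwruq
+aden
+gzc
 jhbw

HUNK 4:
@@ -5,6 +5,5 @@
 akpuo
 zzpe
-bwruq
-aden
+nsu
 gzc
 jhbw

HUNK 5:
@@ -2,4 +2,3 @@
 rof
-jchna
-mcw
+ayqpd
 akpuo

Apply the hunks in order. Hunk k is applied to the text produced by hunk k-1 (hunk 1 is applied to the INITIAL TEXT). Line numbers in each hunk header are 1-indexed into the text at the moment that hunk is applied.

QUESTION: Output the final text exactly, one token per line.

Hunk 1: at line 3 remove [cefjo,vsfv,rtsp] add [mcw] -> 10 lines: dnlcl rof jchna mcw qgwno hzldh zyxvs lkhq oiac jhbw
Hunk 2: at line 3 remove [qgwno,hzldh] add [akpuo,zzpe] -> 10 lines: dnlcl rof jchna mcw akpuo zzpe zyxvs lkhq oiac jhbw
Hunk 3: at line 6 remove [zyxvs,lkhq,oiac] add [bwruq,aden,gzc] -> 10 lines: dnlcl rof jchna mcw akpuo zzpe bwruq aden gzc jhbw
Hunk 4: at line 5 remove [bwruq,aden] add [nsu] -> 9 lines: dnlcl rof jchna mcw akpuo zzpe nsu gzc jhbw
Hunk 5: at line 2 remove [jchna,mcw] add [ayqpd] -> 8 lines: dnlcl rof ayqpd akpuo zzpe nsu gzc jhbw

Answer: dnlcl
rof
ayqpd
akpuo
zzpe
nsu
gzc
jhbw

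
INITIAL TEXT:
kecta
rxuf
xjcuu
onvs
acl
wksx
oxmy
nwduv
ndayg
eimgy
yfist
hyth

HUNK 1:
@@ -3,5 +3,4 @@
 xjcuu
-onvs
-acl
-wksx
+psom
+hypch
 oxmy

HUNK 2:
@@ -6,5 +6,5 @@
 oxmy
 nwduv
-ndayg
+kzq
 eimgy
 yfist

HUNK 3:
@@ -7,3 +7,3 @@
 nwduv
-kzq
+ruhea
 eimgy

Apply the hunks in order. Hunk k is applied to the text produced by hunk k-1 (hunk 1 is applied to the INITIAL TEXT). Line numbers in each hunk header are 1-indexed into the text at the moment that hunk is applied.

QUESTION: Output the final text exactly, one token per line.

Hunk 1: at line 3 remove [onvs,acl,wksx] add [psom,hypch] -> 11 lines: kecta rxuf xjcuu psom hypch oxmy nwduv ndayg eimgy yfist hyth
Hunk 2: at line 6 remove [ndayg] add [kzq] -> 11 lines: kecta rxuf xjcuu psom hypch oxmy nwduv kzq eimgy yfist hyth
Hunk 3: at line 7 remove [kzq] add [ruhea] -> 11 lines: kecta rxuf xjcuu psom hypch oxmy nwduv ruhea eimgy yfist hyth

Answer: kecta
rxuf
xjcuu
psom
hypch
oxmy
nwduv
ruhea
eimgy
yfist
hyth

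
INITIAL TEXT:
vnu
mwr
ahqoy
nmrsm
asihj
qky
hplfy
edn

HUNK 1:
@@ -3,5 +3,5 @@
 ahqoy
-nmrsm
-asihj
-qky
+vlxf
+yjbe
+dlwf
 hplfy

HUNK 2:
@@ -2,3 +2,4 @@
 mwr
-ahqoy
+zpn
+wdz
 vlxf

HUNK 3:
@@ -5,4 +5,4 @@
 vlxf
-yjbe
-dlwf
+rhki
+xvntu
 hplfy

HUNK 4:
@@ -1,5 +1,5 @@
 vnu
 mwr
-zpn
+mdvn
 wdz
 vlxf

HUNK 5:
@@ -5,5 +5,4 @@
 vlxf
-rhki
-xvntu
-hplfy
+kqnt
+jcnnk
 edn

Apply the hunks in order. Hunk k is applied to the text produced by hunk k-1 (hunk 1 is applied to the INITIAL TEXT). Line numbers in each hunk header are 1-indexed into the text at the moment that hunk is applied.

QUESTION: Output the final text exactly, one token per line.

Answer: vnu
mwr
mdvn
wdz
vlxf
kqnt
jcnnk
edn

Derivation:
Hunk 1: at line 3 remove [nmrsm,asihj,qky] add [vlxf,yjbe,dlwf] -> 8 lines: vnu mwr ahqoy vlxf yjbe dlwf hplfy edn
Hunk 2: at line 2 remove [ahqoy] add [zpn,wdz] -> 9 lines: vnu mwr zpn wdz vlxf yjbe dlwf hplfy edn
Hunk 3: at line 5 remove [yjbe,dlwf] add [rhki,xvntu] -> 9 lines: vnu mwr zpn wdz vlxf rhki xvntu hplfy edn
Hunk 4: at line 1 remove [zpn] add [mdvn] -> 9 lines: vnu mwr mdvn wdz vlxf rhki xvntu hplfy edn
Hunk 5: at line 5 remove [rhki,xvntu,hplfy] add [kqnt,jcnnk] -> 8 lines: vnu mwr mdvn wdz vlxf kqnt jcnnk edn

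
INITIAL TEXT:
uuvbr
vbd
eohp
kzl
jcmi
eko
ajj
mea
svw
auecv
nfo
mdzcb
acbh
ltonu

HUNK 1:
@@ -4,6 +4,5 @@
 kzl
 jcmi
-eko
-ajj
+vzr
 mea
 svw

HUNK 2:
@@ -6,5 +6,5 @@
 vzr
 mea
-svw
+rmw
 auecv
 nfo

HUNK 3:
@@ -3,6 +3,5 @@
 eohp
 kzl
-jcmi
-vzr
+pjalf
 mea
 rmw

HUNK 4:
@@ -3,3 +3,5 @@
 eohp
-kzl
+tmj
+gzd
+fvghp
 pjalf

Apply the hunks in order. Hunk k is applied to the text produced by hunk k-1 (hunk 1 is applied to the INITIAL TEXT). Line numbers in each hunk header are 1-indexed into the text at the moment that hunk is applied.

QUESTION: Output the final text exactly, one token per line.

Hunk 1: at line 4 remove [eko,ajj] add [vzr] -> 13 lines: uuvbr vbd eohp kzl jcmi vzr mea svw auecv nfo mdzcb acbh ltonu
Hunk 2: at line 6 remove [svw] add [rmw] -> 13 lines: uuvbr vbd eohp kzl jcmi vzr mea rmw auecv nfo mdzcb acbh ltonu
Hunk 3: at line 3 remove [jcmi,vzr] add [pjalf] -> 12 lines: uuvbr vbd eohp kzl pjalf mea rmw auecv nfo mdzcb acbh ltonu
Hunk 4: at line 3 remove [kzl] add [tmj,gzd,fvghp] -> 14 lines: uuvbr vbd eohp tmj gzd fvghp pjalf mea rmw auecv nfo mdzcb acbh ltonu

Answer: uuvbr
vbd
eohp
tmj
gzd
fvghp
pjalf
mea
rmw
auecv
nfo
mdzcb
acbh
ltonu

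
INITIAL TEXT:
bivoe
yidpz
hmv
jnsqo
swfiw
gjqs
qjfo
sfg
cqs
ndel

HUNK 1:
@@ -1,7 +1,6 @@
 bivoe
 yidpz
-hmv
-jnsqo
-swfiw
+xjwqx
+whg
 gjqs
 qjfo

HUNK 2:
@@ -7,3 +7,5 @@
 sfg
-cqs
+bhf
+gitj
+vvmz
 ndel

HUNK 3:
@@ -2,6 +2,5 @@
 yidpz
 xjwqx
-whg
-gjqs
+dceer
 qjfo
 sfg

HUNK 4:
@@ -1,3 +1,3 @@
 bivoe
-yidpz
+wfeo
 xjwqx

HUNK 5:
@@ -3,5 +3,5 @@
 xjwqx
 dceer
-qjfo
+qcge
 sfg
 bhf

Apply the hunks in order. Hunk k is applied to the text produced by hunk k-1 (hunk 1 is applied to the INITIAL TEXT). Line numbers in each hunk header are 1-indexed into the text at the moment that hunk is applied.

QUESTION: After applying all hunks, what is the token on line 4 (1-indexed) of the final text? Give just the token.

Hunk 1: at line 1 remove [hmv,jnsqo,swfiw] add [xjwqx,whg] -> 9 lines: bivoe yidpz xjwqx whg gjqs qjfo sfg cqs ndel
Hunk 2: at line 7 remove [cqs] add [bhf,gitj,vvmz] -> 11 lines: bivoe yidpz xjwqx whg gjqs qjfo sfg bhf gitj vvmz ndel
Hunk 3: at line 2 remove [whg,gjqs] add [dceer] -> 10 lines: bivoe yidpz xjwqx dceer qjfo sfg bhf gitj vvmz ndel
Hunk 4: at line 1 remove [yidpz] add [wfeo] -> 10 lines: bivoe wfeo xjwqx dceer qjfo sfg bhf gitj vvmz ndel
Hunk 5: at line 3 remove [qjfo] add [qcge] -> 10 lines: bivoe wfeo xjwqx dceer qcge sfg bhf gitj vvmz ndel
Final line 4: dceer

Answer: dceer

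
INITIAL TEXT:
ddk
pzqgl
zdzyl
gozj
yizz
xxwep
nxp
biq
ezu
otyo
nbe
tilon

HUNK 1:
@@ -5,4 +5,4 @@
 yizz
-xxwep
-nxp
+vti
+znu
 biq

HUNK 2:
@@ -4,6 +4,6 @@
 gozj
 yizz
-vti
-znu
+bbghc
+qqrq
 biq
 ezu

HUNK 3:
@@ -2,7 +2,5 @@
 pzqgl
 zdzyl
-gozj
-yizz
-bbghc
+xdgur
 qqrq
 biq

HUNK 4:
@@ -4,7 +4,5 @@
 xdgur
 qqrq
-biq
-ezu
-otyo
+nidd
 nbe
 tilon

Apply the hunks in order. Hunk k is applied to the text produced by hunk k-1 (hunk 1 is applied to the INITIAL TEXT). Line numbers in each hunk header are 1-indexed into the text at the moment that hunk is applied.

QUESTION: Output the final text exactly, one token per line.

Answer: ddk
pzqgl
zdzyl
xdgur
qqrq
nidd
nbe
tilon

Derivation:
Hunk 1: at line 5 remove [xxwep,nxp] add [vti,znu] -> 12 lines: ddk pzqgl zdzyl gozj yizz vti znu biq ezu otyo nbe tilon
Hunk 2: at line 4 remove [vti,znu] add [bbghc,qqrq] -> 12 lines: ddk pzqgl zdzyl gozj yizz bbghc qqrq biq ezu otyo nbe tilon
Hunk 3: at line 2 remove [gozj,yizz,bbghc] add [xdgur] -> 10 lines: ddk pzqgl zdzyl xdgur qqrq biq ezu otyo nbe tilon
Hunk 4: at line 4 remove [biq,ezu,otyo] add [nidd] -> 8 lines: ddk pzqgl zdzyl xdgur qqrq nidd nbe tilon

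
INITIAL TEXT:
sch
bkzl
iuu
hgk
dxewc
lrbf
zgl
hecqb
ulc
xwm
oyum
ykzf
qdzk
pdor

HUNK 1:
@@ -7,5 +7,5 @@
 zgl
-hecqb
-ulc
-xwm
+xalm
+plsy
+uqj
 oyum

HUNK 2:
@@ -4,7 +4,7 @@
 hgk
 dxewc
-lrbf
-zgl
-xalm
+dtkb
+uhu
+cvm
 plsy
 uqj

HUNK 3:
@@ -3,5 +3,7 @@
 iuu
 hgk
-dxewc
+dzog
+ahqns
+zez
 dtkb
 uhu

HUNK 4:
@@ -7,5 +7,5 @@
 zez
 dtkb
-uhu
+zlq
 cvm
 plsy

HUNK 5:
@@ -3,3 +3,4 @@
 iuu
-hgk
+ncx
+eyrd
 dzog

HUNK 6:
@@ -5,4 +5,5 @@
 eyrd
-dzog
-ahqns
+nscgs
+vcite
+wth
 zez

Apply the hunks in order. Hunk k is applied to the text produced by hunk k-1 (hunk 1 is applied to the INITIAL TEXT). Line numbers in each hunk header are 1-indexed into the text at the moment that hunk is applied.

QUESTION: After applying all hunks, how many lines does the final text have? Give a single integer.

Hunk 1: at line 7 remove [hecqb,ulc,xwm] add [xalm,plsy,uqj] -> 14 lines: sch bkzl iuu hgk dxewc lrbf zgl xalm plsy uqj oyum ykzf qdzk pdor
Hunk 2: at line 4 remove [lrbf,zgl,xalm] add [dtkb,uhu,cvm] -> 14 lines: sch bkzl iuu hgk dxewc dtkb uhu cvm plsy uqj oyum ykzf qdzk pdor
Hunk 3: at line 3 remove [dxewc] add [dzog,ahqns,zez] -> 16 lines: sch bkzl iuu hgk dzog ahqns zez dtkb uhu cvm plsy uqj oyum ykzf qdzk pdor
Hunk 4: at line 7 remove [uhu] add [zlq] -> 16 lines: sch bkzl iuu hgk dzog ahqns zez dtkb zlq cvm plsy uqj oyum ykzf qdzk pdor
Hunk 5: at line 3 remove [hgk] add [ncx,eyrd] -> 17 lines: sch bkzl iuu ncx eyrd dzog ahqns zez dtkb zlq cvm plsy uqj oyum ykzf qdzk pdor
Hunk 6: at line 5 remove [dzog,ahqns] add [nscgs,vcite,wth] -> 18 lines: sch bkzl iuu ncx eyrd nscgs vcite wth zez dtkb zlq cvm plsy uqj oyum ykzf qdzk pdor
Final line count: 18

Answer: 18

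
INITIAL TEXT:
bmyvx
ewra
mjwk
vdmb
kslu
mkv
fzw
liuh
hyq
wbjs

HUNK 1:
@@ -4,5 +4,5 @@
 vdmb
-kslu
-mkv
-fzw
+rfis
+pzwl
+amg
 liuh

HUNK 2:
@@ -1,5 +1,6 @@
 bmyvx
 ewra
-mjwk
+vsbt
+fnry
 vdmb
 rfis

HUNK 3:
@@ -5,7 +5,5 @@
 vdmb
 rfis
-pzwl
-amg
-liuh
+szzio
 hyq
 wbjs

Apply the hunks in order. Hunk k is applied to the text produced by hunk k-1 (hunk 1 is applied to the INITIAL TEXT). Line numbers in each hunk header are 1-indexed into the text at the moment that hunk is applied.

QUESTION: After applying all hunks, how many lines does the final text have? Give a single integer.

Hunk 1: at line 4 remove [kslu,mkv,fzw] add [rfis,pzwl,amg] -> 10 lines: bmyvx ewra mjwk vdmb rfis pzwl amg liuh hyq wbjs
Hunk 2: at line 1 remove [mjwk] add [vsbt,fnry] -> 11 lines: bmyvx ewra vsbt fnry vdmb rfis pzwl amg liuh hyq wbjs
Hunk 3: at line 5 remove [pzwl,amg,liuh] add [szzio] -> 9 lines: bmyvx ewra vsbt fnry vdmb rfis szzio hyq wbjs
Final line count: 9

Answer: 9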